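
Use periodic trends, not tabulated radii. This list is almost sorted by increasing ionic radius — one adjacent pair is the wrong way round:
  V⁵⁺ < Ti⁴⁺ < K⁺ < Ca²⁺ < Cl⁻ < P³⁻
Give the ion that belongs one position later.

Check each adjacent pair. K⁺ and Ca²⁺ are reversed: they are isoelectronic (18 e⁻) and Ca has more protons than K (20 vs 19), making Ca²⁺ smaller. No other neighbouring pair contradicts the periodic trends, so K⁺ is the ion listed too early.

K⁺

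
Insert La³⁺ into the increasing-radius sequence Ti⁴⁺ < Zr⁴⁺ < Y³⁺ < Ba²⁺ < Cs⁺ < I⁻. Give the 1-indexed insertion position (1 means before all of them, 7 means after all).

Electron counts and nuclear charges: Ti⁴⁺: 18 e⁻, Z=22, Zr⁴⁺: 36 e⁻, Z=40, Y³⁺: 36 e⁻, Z=39, La³⁺: 54 e⁻, Z=57, Ba²⁺: 54 e⁻, Z=56, Cs⁺: 54 e⁻, Z=55, I⁻: 54 e⁻, Z=53. Ti⁴⁺ < Zr⁴⁺ (same group, 1 shell fewer); Zr⁴⁺ < Y³⁺ (isoelectronic, higher Z=40 is smaller); Y³⁺ < La³⁺ (same group, 1 shell fewer); La³⁺ < Ba²⁺ (both 54 e⁻, Z=57>56); Ba²⁺ < Cs⁺ (both 54 e⁻, Z=56>55); Cs⁺ < I⁻ (isoelectronic, higher Z=55 is smaller).
Merged order: Ti⁴⁺ < Zr⁴⁺ < Y³⁺ < La³⁺ < Ba²⁺ < Cs⁺ < I⁻ — La³⁺ is number 4.

4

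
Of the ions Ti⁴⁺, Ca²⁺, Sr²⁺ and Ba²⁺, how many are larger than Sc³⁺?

Ti⁴⁺: 18 e⁻, Z=22, Sc³⁺: 18 e⁻, Z=21, Ca²⁺: 18 e⁻, Z=20, Sr²⁺: 36 e⁻, Z=38, Ba²⁺: 54 e⁻, Z=56. Ti⁴⁺ < Sc³⁺ (isoelectronic, higher Z=22 is smaller); Sc³⁺ < Ca²⁺ (both 18 e⁻, Z=21>20); Ca²⁺ < Sr²⁺ (same group, period 4 vs 5); Sr²⁺ < Ba²⁺ (same group, period 5 vs 6).
Overall: Ti⁴⁺ < Sc³⁺ < Ca²⁺ < Sr²⁺ < Ba²⁺. Sc³⁺ has 1 below it and 3 above. That's 3.

3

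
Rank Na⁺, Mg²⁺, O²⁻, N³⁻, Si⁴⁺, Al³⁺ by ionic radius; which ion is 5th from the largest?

Al³⁺

Each ion has 10 electrons. The ranking follows nuclear charge in reverse — greater Z gives a smaller radius. Si⁴⁺ (Z=14), Al³⁺ (Z=13), Mg²⁺ (Z=12), Na⁺ (Z=11), O²⁻ (Z=8), N³⁻ (Z=7).
So the order is Si⁴⁺ < Al³⁺ < Mg²⁺ < Na⁺ < O²⁻ < N³⁻; the 5th-largest ion is Al³⁺.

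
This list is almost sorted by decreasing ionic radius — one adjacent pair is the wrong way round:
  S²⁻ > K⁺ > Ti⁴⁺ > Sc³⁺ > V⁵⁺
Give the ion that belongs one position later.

Ti⁴⁺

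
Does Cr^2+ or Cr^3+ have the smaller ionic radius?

These are all Cr ions. Removing more electrons (higher positive charge) pulls the remaining electrons in closer, so Cr^3+ is smallest and Cr^2+ is largest.

Cr^3+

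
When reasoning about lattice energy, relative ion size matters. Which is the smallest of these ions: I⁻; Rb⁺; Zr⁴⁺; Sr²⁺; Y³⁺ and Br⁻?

Zr⁴⁺

First list Z and electron count for each: Zr⁴⁺ has 36 e⁻ (Z=40), Y³⁺ has 36 e⁻ (Z=39), Sr²⁺ has 36 e⁻ (Z=38), Rb⁺ has 36 e⁻ (Z=37), Br⁻ has 36 e⁻ (Z=35), I⁻ has 54 e⁻ (Z=53). Zr⁴⁺ < Y³⁺ (isoelectronic, higher Z=40 is smaller); Y³⁺ < Sr²⁺ (both 36 e⁻, Z=39>38); Sr²⁺ < Rb⁺ (both 36 e⁻, Z=38>37); Rb⁺ < Br⁻ (isoelectronic, higher Z=37 is smaller); Br⁻ < I⁻ (same group, 1 shell fewer).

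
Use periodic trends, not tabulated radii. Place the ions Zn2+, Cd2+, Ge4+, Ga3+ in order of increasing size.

Ge4+ < Ga3+ < Zn2+ < Cd2+

Electron counts and nuclear charges: Ge4+ (Z=32, 28 e⁻), Ga3+ (Z=31, 28 e⁻), Zn2+ (Z=30, 28 e⁻), Cd2+ (Z=48, 46 e⁻). Ge4+ < Ga3+ (both 28 e⁻, Z=32>31); Ga3+ < Zn2+ (both 28 e⁻, Z=31>30); Zn2+ < Cd2+ (same group, period 4 vs 5).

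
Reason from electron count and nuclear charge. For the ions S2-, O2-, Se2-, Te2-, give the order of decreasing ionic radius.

These ions sit in one column with identical charge. Each step down the periodic table adds a principal shell, increasing the radius.

Te2- > Se2- > S2- > O2-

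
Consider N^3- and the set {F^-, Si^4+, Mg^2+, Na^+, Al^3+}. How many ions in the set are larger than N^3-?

0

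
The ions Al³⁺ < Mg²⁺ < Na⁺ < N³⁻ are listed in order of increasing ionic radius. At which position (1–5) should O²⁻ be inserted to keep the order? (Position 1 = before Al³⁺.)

4

These species are isoelectronic with 10 electrons. The only difference is the number of protons: Al³⁺ (Z=13), Mg²⁺ (Z=12), Na⁺ (Z=11), O²⁻ (Z=8), N³⁻ (Z=7). The strongest nuclear pull (Al³⁺) gives the smallest ion.
Putting O²⁻ in gives Al³⁺ < Mg²⁺ < Na⁺ < O²⁻ < N³⁻; it lands at slot 4.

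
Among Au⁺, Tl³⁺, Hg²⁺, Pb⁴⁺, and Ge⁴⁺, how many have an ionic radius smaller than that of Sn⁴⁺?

1

First list Z and electron count for each: Ge⁴⁺ (Z=32, 28 e⁻), Sn⁴⁺ (Z=50, 46 e⁻), Pb⁴⁺ (Z=82, 78 e⁻), Tl³⁺ (Z=81, 78 e⁻), Hg²⁺ (Z=80, 78 e⁻), Au⁺ (Z=79, 78 e⁻). Ge⁴⁺ < Sn⁴⁺ (same group, 1 shell fewer); Sn⁴⁺ < Pb⁴⁺ (same group, 1 shell fewer); Pb⁴⁺ < Tl³⁺ (both 78 e⁻, Z=82>81); Tl³⁺ < Hg²⁺ (isoelectronic, higher Z=81 is smaller); Hg²⁺ < Au⁺ (isoelectronic, higher Z=80 is smaller).
Overall: Ge⁴⁺ < Sn⁴⁺ < Pb⁴⁺ < Tl³⁺ < Hg²⁺ < Au⁺. Sn⁴⁺ has 1 below it and 4 above. So 1 is smaller.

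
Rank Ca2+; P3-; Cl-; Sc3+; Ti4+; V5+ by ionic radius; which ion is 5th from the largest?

Each ion has 18 electrons. The ranking follows nuclear charge in reverse — greater Z gives a smaller radius. V5+ (Z=23), Ti4+ (Z=22), Sc3+ (Z=21), Ca2+ (Z=20), Cl- (Z=17), P3- (Z=15).
So the order is V5+ < Ti4+ < Sc3+ < Ca2+ < Cl- < P3-; the 5th-largest ion is Ti4+.

Ti4+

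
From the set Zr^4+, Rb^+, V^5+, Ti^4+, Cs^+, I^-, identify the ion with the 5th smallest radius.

Work out protons and electrons: V^5+ has 18 e⁻ (Z=23), Ti^4+ has 18 e⁻ (Z=22), Zr^4+ has 36 e⁻ (Z=40), Rb^+ has 36 e⁻ (Z=37), Cs^+ has 54 e⁻ (Z=55), I^- has 54 e⁻ (Z=53). V^5+ < Ti^4+ (isoelectronic, higher Z=23 is smaller); Ti^4+ < Zr^4+ (same group, period 4 vs 5); Zr^4+ < Rb^+ (both 36 e⁻, Z=40>37); Rb^+ < Cs^+ (same group, 1 shell fewer); Cs^+ < I^- (isoelectronic, higher Z=55 is smaller).
That gives V^5+ < Ti^4+ < Zr^4+ < Rb^+ < Cs^+ < I^-. From the smallest end, number 5 is Cs^+.

Cs^+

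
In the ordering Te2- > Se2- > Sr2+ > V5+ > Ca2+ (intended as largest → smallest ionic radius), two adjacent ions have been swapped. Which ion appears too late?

Ca2+

Scanning neighbour by neighbour, only V5+/Ca2+ violates a trend: both have 18 electrons but Z(V)=23 > Z(Ca)=20, so V5+ should be the smaller of the two. That makes Ca2+ the one sitting a position late relative to where it belongs.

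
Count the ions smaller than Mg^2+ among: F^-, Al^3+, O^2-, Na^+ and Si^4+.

All of these have 10 electrons (isoelectronic). With the same electron cloud, the ion with the most protons pulls it in tightest. Nuclear charges: Si^4+ (Z=14), Al^3+ (Z=13), Mg^2+ (Z=12), Na^+ (Z=11), F^- (Z=9), O^2- (Z=8). Highest Z is smallest.
Placing each against Mg^2+: smaller — Si^4+, Al^3+; larger — Na^+, F^-, O^2-. Count: 2.

2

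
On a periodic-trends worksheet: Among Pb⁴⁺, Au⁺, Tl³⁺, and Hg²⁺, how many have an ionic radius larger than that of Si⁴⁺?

First list Z and electron count for each: Si⁴⁺ has 10 e⁻ (Z=14), Pb⁴⁺ has 78 e⁻ (Z=82), Tl³⁺ has 78 e⁻ (Z=81), Hg²⁺ has 78 e⁻ (Z=80), Au⁺ has 78 e⁻ (Z=79). Si⁴⁺ < Pb⁴⁺ (same group, 3 shells fewer); Pb⁴⁺ < Tl³⁺ (isoelectronic, higher Z=82 is smaller); Tl³⁺ < Hg²⁺ (both 78 e⁻, Z=81>80); Hg²⁺ < Au⁺ (isoelectronic, higher Z=80 is smaller).
Overall: Si⁴⁺ < Pb⁴⁺ < Tl³⁺ < Hg²⁺ < Au⁺. Si⁴⁺ has 0 below it and 4 above. So 4 are larger.

4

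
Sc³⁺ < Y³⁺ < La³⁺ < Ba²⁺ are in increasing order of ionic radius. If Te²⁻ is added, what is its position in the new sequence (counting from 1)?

5

First list Z and electron count for each: Sc³⁺ has 18 e⁻ (Z=21), Y³⁺ has 36 e⁻ (Z=39), La³⁺ has 54 e⁻ (Z=57), Ba²⁺ has 54 e⁻ (Z=56), Te²⁻ has 54 e⁻ (Z=52). Sc³⁺ < Y³⁺ (same group, 1 shell fewer); Y³⁺ < La³⁺ (same group, period 5 vs 6); La³⁺ < Ba²⁺ (both 54 e⁻, Z=57>56); Ba²⁺ < Te²⁻ (both 54 e⁻, Z=56>52).
The complete sequence is Sc³⁺ < Y³⁺ < La³⁺ < Ba²⁺ < Te²⁻. Te²⁻ sits at position 5.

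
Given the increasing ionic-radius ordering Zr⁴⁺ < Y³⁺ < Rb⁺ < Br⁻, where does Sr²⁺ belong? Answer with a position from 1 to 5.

Each ion has 36 electrons. The ranking follows nuclear charge in reverse — greater Z gives a smaller radius. Zr⁴⁺ (Z=40), Y³⁺ (Z=39), Sr²⁺ (Z=38), Rb⁺ (Z=37), Br⁻ (Z=35).
The complete sequence is Zr⁴⁺ < Y³⁺ < Sr²⁺ < Rb⁺ < Br⁻. Sr²⁺ sits at position 3.

3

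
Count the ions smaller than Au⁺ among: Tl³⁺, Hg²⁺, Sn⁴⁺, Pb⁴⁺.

4

Work out protons and electrons: Sn⁴⁺ (Z=50, 46 e⁻), Pb⁴⁺ (Z=82, 78 e⁻), Tl³⁺ (Z=81, 78 e⁻), Hg²⁺ (Z=80, 78 e⁻), Au⁺ (Z=79, 78 e⁻). Sn⁴⁺ < Pb⁴⁺ (same group, period 5 vs 6); Pb⁴⁺ < Tl³⁺ (isoelectronic, higher Z=82 is smaller); Tl³⁺ < Hg²⁺ (isoelectronic, higher Z=81 is smaller); Hg²⁺ < Au⁺ (isoelectronic, higher Z=80 is smaller).
Placing each against Au⁺: smaller — Sn⁴⁺, Pb⁴⁺, Tl³⁺, Hg²⁺; larger — none. Count: 4.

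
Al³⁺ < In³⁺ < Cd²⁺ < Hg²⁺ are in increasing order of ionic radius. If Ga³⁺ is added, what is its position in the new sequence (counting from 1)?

First list Z and electron count for each: Al³⁺ has 10 e⁻ (Z=13), Ga³⁺ has 28 e⁻ (Z=31), In³⁺ has 46 e⁻ (Z=49), Cd²⁺ has 46 e⁻ (Z=48), Hg²⁺ has 78 e⁻ (Z=80). Al³⁺ < Ga³⁺ (same group, 1 shell fewer); Ga³⁺ < In³⁺ (same group, 1 shell fewer); In³⁺ < Cd²⁺ (both 46 e⁻, Z=49>48); Cd²⁺ < Hg²⁺ (same group, 1 shell fewer).
The complete sequence is Al³⁺ < Ga³⁺ < In³⁺ < Cd²⁺ < Hg²⁺. Ga³⁺ sits at position 2.

2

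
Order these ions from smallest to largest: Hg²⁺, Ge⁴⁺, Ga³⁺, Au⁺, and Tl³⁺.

Work out protons and electrons: Ge⁴⁺ has 28 e⁻ (Z=32), Ga³⁺ has 28 e⁻ (Z=31), Tl³⁺ has 78 e⁻ (Z=81), Hg²⁺ has 78 e⁻ (Z=80), Au⁺ has 78 e⁻ (Z=79). Ge⁴⁺ < Ga³⁺ (both 28 e⁻, Z=32>31); Ga³⁺ < Tl³⁺ (same group, period 4 vs 6); Tl³⁺ < Hg²⁺ (isoelectronic, higher Z=81 is smaller); Hg²⁺ < Au⁺ (isoelectronic, higher Z=80 is smaller).

Ge⁴⁺ < Ga³⁺ < Tl³⁺ < Hg²⁺ < Au⁺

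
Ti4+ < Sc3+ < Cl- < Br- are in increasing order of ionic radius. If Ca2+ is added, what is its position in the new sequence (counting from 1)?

3

Ti4+ (Z=22, 18 e⁻), Sc3+ (Z=21, 18 e⁻), Ca2+ (Z=20, 18 e⁻), Cl- (Z=17, 18 e⁻), Br- (Z=35, 36 e⁻). Ti4+ < Sc3+ (isoelectronic, higher Z=22 is smaller); Sc3+ < Ca2+ (isoelectronic, higher Z=21 is smaller); Ca2+ < Cl- (isoelectronic, higher Z=20 is smaller); Cl- < Br- (same group, 1 shell fewer).
Merged order: Ti4+ < Sc3+ < Ca2+ < Cl- < Br- — Ca2+ is number 3.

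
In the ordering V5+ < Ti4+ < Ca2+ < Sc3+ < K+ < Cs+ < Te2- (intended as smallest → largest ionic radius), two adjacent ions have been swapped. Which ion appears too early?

Ca2+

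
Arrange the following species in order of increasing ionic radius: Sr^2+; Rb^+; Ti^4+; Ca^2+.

Work out protons and electrons: Ti^4+ (Z=22, 18 e⁻), Ca^2+ (Z=20, 18 e⁻), Sr^2+ (Z=38, 36 e⁻), Rb^+ (Z=37, 36 e⁻). Ti^4+ < Ca^2+ (both 18 e⁻, Z=22>20); Ca^2+ < Sr^2+ (same group, period 4 vs 5); Sr^2+ < Rb^+ (isoelectronic, higher Z=38 is smaller).

Ti^4+ < Ca^2+ < Sr^2+ < Rb^+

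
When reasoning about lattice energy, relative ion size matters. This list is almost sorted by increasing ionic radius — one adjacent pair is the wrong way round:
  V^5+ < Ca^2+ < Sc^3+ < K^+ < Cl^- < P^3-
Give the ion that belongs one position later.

The pair Ca^2+, Sc^3+ is the wrong way round — Sc^3+ and Ca^2+ share 18 electrons; the higher nuclear charge on Sc (Z=21) contracts it more, so Sc^3+ < Ca^2+. All other adjacent pairs agree with periodic trends, so Ca^2+ is the misplaced ion.

Ca^2+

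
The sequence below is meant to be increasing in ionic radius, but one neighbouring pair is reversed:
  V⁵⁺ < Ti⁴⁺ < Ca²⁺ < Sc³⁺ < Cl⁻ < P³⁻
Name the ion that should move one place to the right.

Ca²⁺

Compare adjacent ions: both have 18 electrons but Z(Sc)=21 > Z(Ca)=20, so Sc³⁺ should be the smaller of the two — yet in this increasing list Ca²⁺ sits before Sc³⁺. Nothing else is reversed, so Ca²⁺ should move one place to the right.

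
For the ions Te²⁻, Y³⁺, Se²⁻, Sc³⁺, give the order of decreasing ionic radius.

Te²⁻ > Se²⁻ > Y³⁺ > Sc³⁺

First list Z and electron count for each: Sc³⁺: 18 e⁻, Z=21, Y³⁺: 36 e⁻, Z=39, Se²⁻: 36 e⁻, Z=34, Te²⁻: 54 e⁻, Z=52. Sc³⁺ < Y³⁺ (same group, 1 shell fewer); Y³⁺ < Se²⁻ (both 36 e⁻, Z=39>34); Se²⁻ < Te²⁻ (same group, period 4 vs 5).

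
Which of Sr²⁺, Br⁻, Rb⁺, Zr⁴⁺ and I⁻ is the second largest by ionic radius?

Br⁻

Electron counts and nuclear charges: Zr⁴⁺ (Z=40, 36 e⁻), Sr²⁺ (Z=38, 36 e⁻), Rb⁺ (Z=37, 36 e⁻), Br⁻ (Z=35, 36 e⁻), I⁻ (Z=53, 54 e⁻). Zr⁴⁺ < Sr²⁺ (isoelectronic, higher Z=40 is smaller); Sr²⁺ < Rb⁺ (isoelectronic, higher Z=38 is smaller); Rb⁺ < Br⁻ (both 36 e⁻, Z=37>35); Br⁻ < I⁻ (same group, period 4 vs 5).
Full ascending order: Zr⁴⁺ < Sr²⁺ < Rb⁺ < Br⁻ < I⁻. Counting from the largest, position 2 is Br⁻.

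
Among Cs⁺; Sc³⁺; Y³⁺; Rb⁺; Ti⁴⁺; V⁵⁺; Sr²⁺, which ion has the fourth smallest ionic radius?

Electron counts and nuclear charges: V⁵⁺: 18 e⁻, Z=23, Ti⁴⁺: 18 e⁻, Z=22, Sc³⁺: 18 e⁻, Z=21, Y³⁺: 36 e⁻, Z=39, Sr²⁺: 36 e⁻, Z=38, Rb⁺: 36 e⁻, Z=37, Cs⁺: 54 e⁻, Z=55. V⁵⁺ < Ti⁴⁺ (isoelectronic, higher Z=23 is smaller); Ti⁴⁺ < Sc³⁺ (both 18 e⁻, Z=22>21); Sc³⁺ < Y³⁺ (same group, 1 shell fewer); Y³⁺ < Sr²⁺ (isoelectronic, higher Z=39 is smaller); Sr²⁺ < Rb⁺ (both 36 e⁻, Z=38>37); Rb⁺ < Cs⁺ (same group, 1 shell fewer).
So the order is V⁵⁺ < Ti⁴⁺ < Sc³⁺ < Y³⁺ < Sr²⁺ < Rb⁺ < Cs⁺; the 4th-smallest ion is Y³⁺.

Y³⁺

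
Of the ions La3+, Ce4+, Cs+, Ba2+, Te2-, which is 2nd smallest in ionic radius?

Each ion has 54 electrons. The ranking follows nuclear charge in reverse — greater Z gives a smaller radius. Ce4+ (Z=58), La3+ (Z=57), Ba2+ (Z=56), Cs+ (Z=55), Te2- (Z=52).
Ordering: Ce4+ < La3+ < Ba2+ < Cs+ < Te2-. The 2nd smallest is La3+.

La3+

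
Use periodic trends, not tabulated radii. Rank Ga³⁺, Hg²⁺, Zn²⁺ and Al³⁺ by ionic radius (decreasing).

First list Z and electron count for each: Al³⁺ has 10 e⁻ (Z=13), Ga³⁺ has 28 e⁻ (Z=31), Zn²⁺ has 28 e⁻ (Z=30), Hg²⁺ has 78 e⁻ (Z=80). Al³⁺ < Ga³⁺ (same group, period 3 vs 4); Ga³⁺ < Zn²⁺ (both 28 e⁻, Z=31>30); Zn²⁺ < Hg²⁺ (same group, period 4 vs 6).

Hg²⁺ > Zn²⁺ > Ga³⁺ > Al³⁺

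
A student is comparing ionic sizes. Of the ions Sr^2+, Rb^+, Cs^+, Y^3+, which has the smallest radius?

Y^3+

First list Z and electron count for each: Y^3+: 36 e⁻, Z=39, Sr^2+: 36 e⁻, Z=38, Rb^+: 36 e⁻, Z=37, Cs^+: 54 e⁻, Z=55. Y^3+ < Sr^2+ (both 36 e⁻, Z=39>38); Sr^2+ < Rb^+ (isoelectronic, higher Z=38 is smaller); Rb^+ < Cs^+ (same group, 1 shell fewer).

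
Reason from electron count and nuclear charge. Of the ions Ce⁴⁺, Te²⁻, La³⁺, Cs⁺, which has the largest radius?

Te²⁻

Isoelectronic series (54 e⁻ each). Size is set by nuclear charge: more protons means a smaller ion. Ce⁴⁺ (Z=58), La³⁺ (Z=57), Cs⁺ (Z=55), Te²⁻ (Z=52).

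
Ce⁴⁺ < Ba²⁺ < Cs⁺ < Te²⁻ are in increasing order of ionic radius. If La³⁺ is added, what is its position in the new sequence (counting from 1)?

2

Each ion has 54 electrons. The ranking follows nuclear charge in reverse — greater Z gives a smaller radius. Ce⁴⁺ (Z=58), La³⁺ (Z=57), Ba²⁺ (Z=56), Cs⁺ (Z=55), Te²⁻ (Z=52).
The complete sequence is Ce⁴⁺ < La³⁺ < Ba²⁺ < Cs⁺ < Te²⁻. La³⁺ sits at position 2.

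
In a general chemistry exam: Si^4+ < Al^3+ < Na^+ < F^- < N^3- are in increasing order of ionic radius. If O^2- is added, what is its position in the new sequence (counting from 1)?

All of these have 10 electrons (isoelectronic). With the same electron cloud, the ion with the most protons pulls it in tightest. Nuclear charges: Si^4+ (Z=14), Al^3+ (Z=13), Na^+ (Z=11), F^- (Z=9), O^2- (Z=8), N^3- (Z=7). Highest Z is smallest.
Merged order: Si^4+ < Al^3+ < Na^+ < F^- < O^2- < N^3- — O^2- is number 5.

5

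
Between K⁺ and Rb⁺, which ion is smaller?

All are in the same group with charge +1. Radius grows down the group as n (the outermost shell) increases.

K⁺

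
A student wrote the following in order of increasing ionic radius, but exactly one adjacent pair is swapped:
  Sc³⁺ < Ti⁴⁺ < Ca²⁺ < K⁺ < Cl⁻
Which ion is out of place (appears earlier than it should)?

Sc³⁺

Check each adjacent pair. Sc³⁺ and Ti⁴⁺ are reversed: Ti⁴⁺ and Sc³⁺ share 18 electrons; the higher nuclear charge on Ti (Z=22) contracts it more, so Ti⁴⁺ < Sc³⁺. No other neighbouring pair contradicts the periodic trends, so Sc³⁺ is the ion listed too early.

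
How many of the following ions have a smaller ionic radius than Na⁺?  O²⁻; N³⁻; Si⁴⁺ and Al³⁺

2

All of these have 10 electrons (isoelectronic). With the same electron cloud, the ion with the most protons pulls it in tightest. Nuclear charges: Si⁴⁺ (Z=14), Al³⁺ (Z=13), Na⁺ (Z=11), O²⁻ (Z=8), N³⁻ (Z=7). Highest Z is smallest.
Ordering all of them (including Na⁺) by radius gives Si⁴⁺ < Al³⁺ < Na⁺ < O²⁻ < N³⁻. So 2 are smaller.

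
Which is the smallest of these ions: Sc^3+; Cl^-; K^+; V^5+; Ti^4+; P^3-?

V^5+

These species are isoelectronic with 18 electrons. The only difference is the number of protons: V^5+ (Z=23), Ti^4+ (Z=22), Sc^3+ (Z=21), K^+ (Z=19), Cl^- (Z=17), P^3- (Z=15). The strongest nuclear pull (V^5+) gives the smallest ion.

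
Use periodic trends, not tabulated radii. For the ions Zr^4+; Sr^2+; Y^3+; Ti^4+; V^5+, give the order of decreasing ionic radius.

Electron counts and nuclear charges: V^5+: 18 e⁻, Z=23, Ti^4+: 18 e⁻, Z=22, Zr^4+: 36 e⁻, Z=40, Y^3+: 36 e⁻, Z=39, Sr^2+: 36 e⁻, Z=38. V^5+ < Ti^4+ (isoelectronic, higher Z=23 is smaller); Ti^4+ < Zr^4+ (same group, 1 shell fewer); Zr^4+ < Y^3+ (isoelectronic, higher Z=40 is smaller); Y^3+ < Sr^2+ (isoelectronic, higher Z=39 is smaller).

Sr^2+ > Y^3+ > Zr^4+ > Ti^4+ > V^5+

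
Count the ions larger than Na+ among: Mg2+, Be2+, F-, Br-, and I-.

Tabulating Z and e⁻: Be2+: 2 e⁻, Z=4, Mg2+: 10 e⁻, Z=12, Na+: 10 e⁻, Z=11, F-: 10 e⁻, Z=9, Br-: 36 e⁻, Z=35, I-: 54 e⁻, Z=53. Be2+ < Mg2+ (same group, 1 shell fewer); Mg2+ < Na+ (both 10 e⁻, Z=12>11); Na+ < F- (isoelectronic, higher Z=11 is smaller); F- < Br- (same group, 2 shells fewer); Br- < I- (same group, 1 shell fewer).
Placing each against Na+: smaller — Be2+, Mg2+; larger — F-, Br-, I-. Count: 3.

3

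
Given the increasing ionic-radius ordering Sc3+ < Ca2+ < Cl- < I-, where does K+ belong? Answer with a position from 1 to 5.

Tabulating Z and e⁻: Sc3+ (Z=21, 18 e⁻), Ca2+ (Z=20, 18 e⁻), K+ (Z=19, 18 e⁻), Cl- (Z=17, 18 e⁻), I- (Z=53, 54 e⁻). Sc3+ < Ca2+ (both 18 e⁻, Z=21>20); Ca2+ < K+ (both 18 e⁻, Z=20>19); K+ < Cl- (both 18 e⁻, Z=19>17); Cl- < I- (same group, period 3 vs 5).
Merged order: Sc3+ < Ca2+ < K+ < Cl- < I- — K+ is number 3.

3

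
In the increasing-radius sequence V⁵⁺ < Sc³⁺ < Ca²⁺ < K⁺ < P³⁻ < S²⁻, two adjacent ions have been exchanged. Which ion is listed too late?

S²⁻

The pair P³⁻, S²⁻ is the wrong way round — they are isoelectronic (18 e⁻) and S has more protons than P (16 vs 15), making S²⁻ smaller. All other adjacent pairs agree with periodic trends, so S²⁻ is the misplaced ion.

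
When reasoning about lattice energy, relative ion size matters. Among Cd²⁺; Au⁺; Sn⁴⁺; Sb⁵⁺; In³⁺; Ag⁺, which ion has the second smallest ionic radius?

Sn⁴⁺

Tabulating Z and e⁻: Sb⁵⁺ (Z=51, 46 e⁻), Sn⁴⁺ (Z=50, 46 e⁻), In³⁺ (Z=49, 46 e⁻), Cd²⁺ (Z=48, 46 e⁻), Ag⁺ (Z=47, 46 e⁻), Au⁺ (Z=79, 78 e⁻). Sb⁵⁺ < Sn⁴⁺ (isoelectronic, higher Z=51 is smaller); Sn⁴⁺ < In³⁺ (isoelectronic, higher Z=50 is smaller); In³⁺ < Cd²⁺ (both 46 e⁻, Z=49>48); Cd²⁺ < Ag⁺ (both 46 e⁻, Z=48>47); Ag⁺ < Au⁺ (same group, period 5 vs 6).
Full ascending order: Sb⁵⁺ < Sn⁴⁺ < In³⁺ < Cd²⁺ < Ag⁺ < Au⁺. Counting from the smallest, position 2 is Sn⁴⁺.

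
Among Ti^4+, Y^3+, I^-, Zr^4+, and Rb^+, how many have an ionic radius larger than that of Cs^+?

Ti^4+: 18 e⁻, Z=22, Zr^4+: 36 e⁻, Z=40, Y^3+: 36 e⁻, Z=39, Rb^+: 36 e⁻, Z=37, Cs^+: 54 e⁻, Z=55, I^-: 54 e⁻, Z=53. Ti^4+ < Zr^4+ (same group, 1 shell fewer); Zr^4+ < Y^3+ (both 36 e⁻, Z=40>39); Y^3+ < Rb^+ (isoelectronic, higher Z=39 is smaller); Rb^+ < Cs^+ (same group, period 5 vs 6); Cs^+ < I^- (isoelectronic, higher Z=55 is smaller).
Relative to Cs^+, the ions that are larger are I^-. Count: 1.

1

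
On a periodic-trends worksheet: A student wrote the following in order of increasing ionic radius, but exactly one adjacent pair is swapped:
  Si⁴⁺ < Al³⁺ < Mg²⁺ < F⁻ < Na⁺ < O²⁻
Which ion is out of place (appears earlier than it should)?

F⁻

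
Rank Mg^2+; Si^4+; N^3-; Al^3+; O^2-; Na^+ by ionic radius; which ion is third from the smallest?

Mg^2+

Isoelectronic series (10 e⁻ each). Size is set by nuclear charge: more protons means a smaller ion. Si^4+ (Z=14), Al^3+ (Z=13), Mg^2+ (Z=12), Na^+ (Z=11), O^2- (Z=8), N^3- (Z=7).
That gives Si^4+ < Al^3+ < Mg^2+ < Na^+ < O^2- < N^3-. From the smallest end, number 3 is Mg^2+.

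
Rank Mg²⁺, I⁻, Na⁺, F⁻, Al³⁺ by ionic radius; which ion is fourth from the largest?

Tabulating Z and e⁻: Al³⁺ has 10 e⁻ (Z=13), Mg²⁺ has 10 e⁻ (Z=12), Na⁺ has 10 e⁻ (Z=11), F⁻ has 10 e⁻ (Z=9), I⁻ has 54 e⁻ (Z=53). Al³⁺ < Mg²⁺ (isoelectronic, higher Z=13 is smaller); Mg²⁺ < Na⁺ (both 10 e⁻, Z=12>11); Na⁺ < F⁻ (both 10 e⁻, Z=11>9); F⁻ < I⁻ (same group, 3 shells fewer).
So the order is Al³⁺ < Mg²⁺ < Na⁺ < F⁻ < I⁻; the 4th-largest ion is Mg²⁺.

Mg²⁺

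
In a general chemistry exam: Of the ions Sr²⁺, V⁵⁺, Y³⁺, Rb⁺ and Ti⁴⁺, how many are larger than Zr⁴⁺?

3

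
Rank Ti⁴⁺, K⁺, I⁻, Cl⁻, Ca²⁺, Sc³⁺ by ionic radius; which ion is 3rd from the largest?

K⁺

First list Z and electron count for each: Ti⁴⁺: 18 e⁻, Z=22, Sc³⁺: 18 e⁻, Z=21, Ca²⁺: 18 e⁻, Z=20, K⁺: 18 e⁻, Z=19, Cl⁻: 18 e⁻, Z=17, I⁻: 54 e⁻, Z=53. Ti⁴⁺ < Sc³⁺ (both 18 e⁻, Z=22>21); Sc³⁺ < Ca²⁺ (isoelectronic, higher Z=21 is smaller); Ca²⁺ < K⁺ (isoelectronic, higher Z=20 is smaller); K⁺ < Cl⁻ (isoelectronic, higher Z=19 is smaller); Cl⁻ < I⁻ (same group, 2 shells fewer).
That gives Ti⁴⁺ < Sc³⁺ < Ca²⁺ < K⁺ < Cl⁻ < I⁻. From the largest end, number 3 is K⁺.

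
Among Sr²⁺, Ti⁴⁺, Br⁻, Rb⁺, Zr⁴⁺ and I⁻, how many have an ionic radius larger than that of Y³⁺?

4

Work out protons and electrons: Ti⁴⁺ has 18 e⁻ (Z=22), Zr⁴⁺ has 36 e⁻ (Z=40), Y³⁺ has 36 e⁻ (Z=39), Sr²⁺ has 36 e⁻ (Z=38), Rb⁺ has 36 e⁻ (Z=37), Br⁻ has 36 e⁻ (Z=35), I⁻ has 54 e⁻ (Z=53). Ti⁴⁺ < Zr⁴⁺ (same group, 1 shell fewer); Zr⁴⁺ < Y³⁺ (both 36 e⁻, Z=40>39); Y³⁺ < Sr²⁺ (both 36 e⁻, Z=39>38); Sr²⁺ < Rb⁺ (isoelectronic, higher Z=38 is smaller); Rb⁺ < Br⁻ (isoelectronic, higher Z=37 is smaller); Br⁻ < I⁻ (same group, period 4 vs 5).
Relative to Y³⁺, the ions that are larger are Sr²⁺, Rb⁺, Br⁻, I⁻. That's 4.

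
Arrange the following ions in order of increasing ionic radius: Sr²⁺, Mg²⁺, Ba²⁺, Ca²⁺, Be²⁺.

Be²⁺ < Mg²⁺ < Ca²⁺ < Sr²⁺ < Ba²⁺

These ions sit in one column with identical charge. Each step down the periodic table adds a principal shell, increasing the radius.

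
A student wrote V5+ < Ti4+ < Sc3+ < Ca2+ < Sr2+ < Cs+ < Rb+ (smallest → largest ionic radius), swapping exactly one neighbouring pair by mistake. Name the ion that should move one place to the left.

Scanning neighbour by neighbour, only Cs+/Rb+ violates a trend: same group and charge — period 5 sits above period 6, so Rb+ is smaller. That makes Rb+ the one sitting a position late relative to where it belongs.

Rb+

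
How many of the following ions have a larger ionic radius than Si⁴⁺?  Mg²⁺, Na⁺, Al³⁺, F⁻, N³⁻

5

Isoelectronic series (10 e⁻ each). Size is set by nuclear charge: more protons means a smaller ion. Si⁴⁺ (Z=14), Al³⁺ (Z=13), Mg²⁺ (Z=12), Na⁺ (Z=11), F⁻ (Z=9), N³⁻ (Z=7).
Placing each against Si⁴⁺: smaller — none; larger — Al³⁺, Mg²⁺, Na⁺, F⁻, N³⁻. That's 5.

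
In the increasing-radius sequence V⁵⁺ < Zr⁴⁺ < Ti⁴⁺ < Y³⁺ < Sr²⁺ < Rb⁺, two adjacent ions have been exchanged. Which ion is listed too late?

Ti⁴⁺

Scanning neighbour by neighbour, only Zr⁴⁺/Ti⁴⁺ violates a trend: Ti⁴⁺ and Zr⁴⁺ are in one column with the same charge; the lighter period-4 ion has one fewer shell and is smaller. That makes Ti⁴⁺ the one sitting a position late relative to where it belongs.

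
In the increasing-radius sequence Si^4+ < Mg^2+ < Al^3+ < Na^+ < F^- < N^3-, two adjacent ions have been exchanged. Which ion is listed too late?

Check each adjacent pair. Mg^2+ and Al^3+ are reversed: Al^3+ and Mg^2+ share 10 electrons; the higher nuclear charge on Al (Z=13) contracts it more, so Al^3+ < Mg^2+. No other neighbouring pair contradicts the periodic trends, so Al^3+ is the ion listed too late.

Al^3+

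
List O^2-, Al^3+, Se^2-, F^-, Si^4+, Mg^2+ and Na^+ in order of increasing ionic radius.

Si^4+: 10 e⁻, Z=14, Al^3+: 10 e⁻, Z=13, Mg^2+: 10 e⁻, Z=12, Na^+: 10 e⁻, Z=11, F^-: 10 e⁻, Z=9, O^2-: 10 e⁻, Z=8, Se^2-: 36 e⁻, Z=34. Si^4+ < Al^3+ (isoelectronic, higher Z=14 is smaller); Al^3+ < Mg^2+ (both 10 e⁻, Z=13>12); Mg^2+ < Na^+ (both 10 e⁻, Z=12>11); Na^+ < F^- (both 10 e⁻, Z=11>9); F^- < O^2- (both 10 e⁻, Z=9>8); O^2- < Se^2- (same group, period 2 vs 4).

Si^4+ < Al^3+ < Mg^2+ < Na^+ < F^- < O^2- < Se^2-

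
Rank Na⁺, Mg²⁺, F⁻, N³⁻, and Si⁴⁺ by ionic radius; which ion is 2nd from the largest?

F⁻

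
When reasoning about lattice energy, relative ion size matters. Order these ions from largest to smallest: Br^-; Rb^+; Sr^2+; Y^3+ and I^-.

I^- > Br^- > Rb^+ > Sr^2+ > Y^3+

Y^3+: 36 e⁻, Z=39, Sr^2+: 36 e⁻, Z=38, Rb^+: 36 e⁻, Z=37, Br^-: 36 e⁻, Z=35, I^-: 54 e⁻, Z=53. Y^3+ < Sr^2+ (both 36 e⁻, Z=39>38); Sr^2+ < Rb^+ (both 36 e⁻, Z=38>37); Rb^+ < Br^- (both 36 e⁻, Z=37>35); Br^- < I^- (same group, 1 shell fewer).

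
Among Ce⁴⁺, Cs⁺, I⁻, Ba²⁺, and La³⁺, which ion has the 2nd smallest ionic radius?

La³⁺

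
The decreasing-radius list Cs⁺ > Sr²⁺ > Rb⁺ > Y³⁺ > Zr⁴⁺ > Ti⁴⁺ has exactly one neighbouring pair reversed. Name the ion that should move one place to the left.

The pair Sr²⁺, Rb⁺ is the wrong way round — Sr²⁺ and Rb⁺ share 36 electrons; the higher nuclear charge on Sr (Z=38) contracts it more, so Sr²⁺ < Rb⁺. All other adjacent pairs agree with periodic trends, so Rb⁺ is the misplaced ion.

Rb⁺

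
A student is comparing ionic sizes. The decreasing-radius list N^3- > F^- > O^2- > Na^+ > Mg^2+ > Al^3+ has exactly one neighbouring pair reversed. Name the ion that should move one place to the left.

Compare adjacent ions: both have 10 electrons but Z(F)=9 > Z(O)=8, so F^- should be the smaller of the two — yet in this decreasing list F^- sits before O^2-. Nothing else is reversed, so O^2- should move one place to the left.

O^2-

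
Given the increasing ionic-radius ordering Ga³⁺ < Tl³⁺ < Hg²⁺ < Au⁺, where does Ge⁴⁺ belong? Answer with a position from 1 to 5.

1

Work out protons and electrons: Ge⁴⁺ has 28 e⁻ (Z=32), Ga³⁺ has 28 e⁻ (Z=31), Tl³⁺ has 78 e⁻ (Z=81), Hg²⁺ has 78 e⁻ (Z=80), Au⁺ has 78 e⁻ (Z=79). Ge⁴⁺ < Ga³⁺ (isoelectronic, higher Z=32 is smaller); Ga³⁺ < Tl³⁺ (same group, period 4 vs 6); Tl³⁺ < Hg²⁺ (isoelectronic, higher Z=81 is smaller); Hg²⁺ < Au⁺ (both 78 e⁻, Z=80>79).
With Ge⁴⁺ included the full order is Ge⁴⁺ < Ga³⁺ < Tl³⁺ < Hg²⁺ < Au⁺, so it takes position 1.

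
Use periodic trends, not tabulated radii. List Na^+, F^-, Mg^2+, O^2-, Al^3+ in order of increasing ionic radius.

Al^3+ < Mg^2+ < Na^+ < F^- < O^2-

Each ion has 10 electrons. The ranking follows nuclear charge in reverse — greater Z gives a smaller radius. Al^3+ (Z=13), Mg^2+ (Z=12), Na^+ (Z=11), F^- (Z=9), O^2- (Z=8).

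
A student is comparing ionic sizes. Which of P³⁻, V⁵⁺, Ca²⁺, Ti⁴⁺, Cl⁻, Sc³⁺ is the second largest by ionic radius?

Cl⁻

Isoelectronic series (18 e⁻ each). Size is set by nuclear charge: more protons means a smaller ion. V⁵⁺ (Z=23), Ti⁴⁺ (Z=22), Sc³⁺ (Z=21), Ca²⁺ (Z=20), Cl⁻ (Z=17), P³⁻ (Z=15).
So the order is V⁵⁺ < Ti⁴⁺ < Sc³⁺ < Ca²⁺ < Cl⁻ < P³⁻; the 2nd-largest ion is Cl⁻.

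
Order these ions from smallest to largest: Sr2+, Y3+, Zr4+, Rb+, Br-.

Zr4+ < Y3+ < Sr2+ < Rb+ < Br-

These species are isoelectronic with 36 electrons. The only difference is the number of protons: Zr4+ (Z=40), Y3+ (Z=39), Sr2+ (Z=38), Rb+ (Z=37), Br- (Z=35). The strongest nuclear pull (Zr4+) gives the smallest ion.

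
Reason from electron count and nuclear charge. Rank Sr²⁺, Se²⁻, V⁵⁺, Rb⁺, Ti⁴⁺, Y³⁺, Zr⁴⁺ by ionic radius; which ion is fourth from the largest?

Y³⁺

First list Z and electron count for each: V⁵⁺ has 18 e⁻ (Z=23), Ti⁴⁺ has 18 e⁻ (Z=22), Zr⁴⁺ has 36 e⁻ (Z=40), Y³⁺ has 36 e⁻ (Z=39), Sr²⁺ has 36 e⁻ (Z=38), Rb⁺ has 36 e⁻ (Z=37), Se²⁻ has 36 e⁻ (Z=34). V⁵⁺ < Ti⁴⁺ (isoelectronic, higher Z=23 is smaller); Ti⁴⁺ < Zr⁴⁺ (same group, 1 shell fewer); Zr⁴⁺ < Y³⁺ (isoelectronic, higher Z=40 is smaller); Y³⁺ < Sr²⁺ (both 36 e⁻, Z=39>38); Sr²⁺ < Rb⁺ (isoelectronic, higher Z=38 is smaller); Rb⁺ < Se²⁻ (isoelectronic, higher Z=37 is smaller).
Full ascending order: V⁵⁺ < Ti⁴⁺ < Zr⁴⁺ < Y³⁺ < Sr²⁺ < Rb⁺ < Se²⁻. Counting from the largest, position 4 is Y³⁺.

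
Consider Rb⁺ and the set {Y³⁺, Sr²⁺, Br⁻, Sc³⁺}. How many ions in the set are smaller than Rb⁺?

Work out protons and electrons: Sc³⁺ has 18 e⁻ (Z=21), Y³⁺ has 36 e⁻ (Z=39), Sr²⁺ has 36 e⁻ (Z=38), Rb⁺ has 36 e⁻ (Z=37), Br⁻ has 36 e⁻ (Z=35). Sc³⁺ < Y³⁺ (same group, 1 shell fewer); Y³⁺ < Sr²⁺ (isoelectronic, higher Z=39 is smaller); Sr²⁺ < Rb⁺ (isoelectronic, higher Z=38 is smaller); Rb⁺ < Br⁻ (both 36 e⁻, Z=37>35).
Placing each against Rb⁺: smaller — Sc³⁺, Y³⁺, Sr²⁺; larger — Br⁻. Count: 3.

3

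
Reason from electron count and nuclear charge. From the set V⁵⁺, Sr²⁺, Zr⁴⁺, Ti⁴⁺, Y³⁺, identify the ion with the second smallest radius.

Work out protons and electrons: V⁵⁺ has 18 e⁻ (Z=23), Ti⁴⁺ has 18 e⁻ (Z=22), Zr⁴⁺ has 36 e⁻ (Z=40), Y³⁺ has 36 e⁻ (Z=39), Sr²⁺ has 36 e⁻ (Z=38). V⁵⁺ < Ti⁴⁺ (isoelectronic, higher Z=23 is smaller); Ti⁴⁺ < Zr⁴⁺ (same group, 1 shell fewer); Zr⁴⁺ < Y³⁺ (isoelectronic, higher Z=40 is smaller); Y³⁺ < Sr²⁺ (both 36 e⁻, Z=39>38).
So the order is V⁵⁺ < Ti⁴⁺ < Zr⁴⁺ < Y³⁺ < Sr²⁺; the 2nd-smallest ion is Ti⁴⁺.

Ti⁴⁺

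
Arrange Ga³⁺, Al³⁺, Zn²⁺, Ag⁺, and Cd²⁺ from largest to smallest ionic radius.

Al³⁺ has 10 e⁻ (Z=13), Ga³⁺ has 28 e⁻ (Z=31), Zn²⁺ has 28 e⁻ (Z=30), Cd²⁺ has 46 e⁻ (Z=48), Ag⁺ has 46 e⁻ (Z=47). Al³⁺ < Ga³⁺ (same group, 1 shell fewer); Ga³⁺ < Zn²⁺ (isoelectronic, higher Z=31 is smaller); Zn²⁺ < Cd²⁺ (same group, 1 shell fewer); Cd²⁺ < Ag⁺ (both 46 e⁻, Z=48>47).

Ag⁺ > Cd²⁺ > Zn²⁺ > Ga³⁺ > Al³⁺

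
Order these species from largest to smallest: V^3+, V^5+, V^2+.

For a single element, ionic radius drops as positive charge rises — V^5+ < V^2+.

V^2+ > V^3+ > V^5+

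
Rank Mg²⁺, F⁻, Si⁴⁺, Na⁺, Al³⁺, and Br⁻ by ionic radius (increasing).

Si⁴⁺ < Al³⁺ < Mg²⁺ < Na⁺ < F⁻ < Br⁻

Work out protons and electrons: Si⁴⁺ has 10 e⁻ (Z=14), Al³⁺ has 10 e⁻ (Z=13), Mg²⁺ has 10 e⁻ (Z=12), Na⁺ has 10 e⁻ (Z=11), F⁻ has 10 e⁻ (Z=9), Br⁻ has 36 e⁻ (Z=35). Si⁴⁺ < Al³⁺ (isoelectronic, higher Z=14 is smaller); Al³⁺ < Mg²⁺ (isoelectronic, higher Z=13 is smaller); Mg²⁺ < Na⁺ (both 10 e⁻, Z=12>11); Na⁺ < F⁻ (both 10 e⁻, Z=11>9); F⁻ < Br⁻ (same group, 2 shells fewer).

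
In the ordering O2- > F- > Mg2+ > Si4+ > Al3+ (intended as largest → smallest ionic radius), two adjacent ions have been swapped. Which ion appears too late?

Scanning neighbour by neighbour, only Si4+/Al3+ violates a trend: they are isoelectronic (10 e⁻) and Si has more protons than Al (14 vs 13), making Si4+ smaller. That makes Al3+ the one sitting a position late relative to where it belongs.

Al3+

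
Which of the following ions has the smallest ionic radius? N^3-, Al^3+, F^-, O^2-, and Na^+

Al^3+

Each ion has 10 electrons. The ranking follows nuclear charge in reverse — greater Z gives a smaller radius. Al^3+ (Z=13), Na^+ (Z=11), F^- (Z=9), O^2- (Z=8), N^3- (Z=7).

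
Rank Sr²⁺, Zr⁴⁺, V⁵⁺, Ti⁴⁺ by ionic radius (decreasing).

Tabulating Z and e⁻: V⁵⁺ (Z=23, 18 e⁻), Ti⁴⁺ (Z=22, 18 e⁻), Zr⁴⁺ (Z=40, 36 e⁻), Sr²⁺ (Z=38, 36 e⁻). V⁵⁺ < Ti⁴⁺ (both 18 e⁻, Z=23>22); Ti⁴⁺ < Zr⁴⁺ (same group, 1 shell fewer); Zr⁴⁺ < Sr²⁺ (both 36 e⁻, Z=40>38).

Sr²⁺ > Zr⁴⁺ > Ti⁴⁺ > V⁵⁺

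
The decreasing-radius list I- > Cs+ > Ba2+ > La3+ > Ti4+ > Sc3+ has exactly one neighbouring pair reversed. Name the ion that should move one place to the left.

Sc3+

Scanning neighbour by neighbour, only Ti4+/Sc3+ violates a trend: Ti4+ and Sc3+ share 18 electrons; the higher nuclear charge on Ti (Z=22) contracts it more, so Ti4+ < Sc3+. That makes Sc3+ the one sitting a position late relative to where it belongs.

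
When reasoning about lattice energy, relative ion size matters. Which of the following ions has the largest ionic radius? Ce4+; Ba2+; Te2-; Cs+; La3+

All of these have 54 electrons (isoelectronic). With the same electron cloud, the ion with the most protons pulls it in tightest. Nuclear charges: Ce4+ (Z=58), La3+ (Z=57), Ba2+ (Z=56), Cs+ (Z=55), Te2- (Z=52). Highest Z is smallest.

Te2-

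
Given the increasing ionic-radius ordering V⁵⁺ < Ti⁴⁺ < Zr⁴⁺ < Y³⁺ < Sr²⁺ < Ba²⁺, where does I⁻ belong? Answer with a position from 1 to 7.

7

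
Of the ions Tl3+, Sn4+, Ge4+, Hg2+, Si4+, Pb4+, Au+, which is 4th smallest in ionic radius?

Pb4+

Electron counts and nuclear charges: Si4+: 10 e⁻, Z=14, Ge4+: 28 e⁻, Z=32, Sn4+: 46 e⁻, Z=50, Pb4+: 78 e⁻, Z=82, Tl3+: 78 e⁻, Z=81, Hg2+: 78 e⁻, Z=80, Au+: 78 e⁻, Z=79. Si4+ < Ge4+ (same group, period 3 vs 4); Ge4+ < Sn4+ (same group, period 4 vs 5); Sn4+ < Pb4+ (same group, 1 shell fewer); Pb4+ < Tl3+ (both 78 e⁻, Z=82>81); Tl3+ < Hg2+ (isoelectronic, higher Z=81 is smaller); Hg2+ < Au+ (isoelectronic, higher Z=80 is smaller).
That gives Si4+ < Ge4+ < Sn4+ < Pb4+ < Tl3+ < Hg2+ < Au+. From the smallest end, number 4 is Pb4+.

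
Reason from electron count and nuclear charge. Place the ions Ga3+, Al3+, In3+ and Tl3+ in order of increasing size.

Al3+ < Ga3+ < In3+ < Tl3+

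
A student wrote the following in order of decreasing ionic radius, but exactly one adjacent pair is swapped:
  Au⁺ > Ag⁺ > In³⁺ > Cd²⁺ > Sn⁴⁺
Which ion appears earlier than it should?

In³⁺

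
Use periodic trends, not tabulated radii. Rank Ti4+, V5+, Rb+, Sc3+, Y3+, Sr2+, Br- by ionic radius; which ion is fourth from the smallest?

Work out protons and electrons: V5+ has 18 e⁻ (Z=23), Ti4+ has 18 e⁻ (Z=22), Sc3+ has 18 e⁻ (Z=21), Y3+ has 36 e⁻ (Z=39), Sr2+ has 36 e⁻ (Z=38), Rb+ has 36 e⁻ (Z=37), Br- has 36 e⁻ (Z=35). V5+ < Ti4+ (isoelectronic, higher Z=23 is smaller); Ti4+ < Sc3+ (isoelectronic, higher Z=22 is smaller); Sc3+ < Y3+ (same group, 1 shell fewer); Y3+ < Sr2+ (both 36 e⁻, Z=39>38); Sr2+ < Rb+ (isoelectronic, higher Z=38 is smaller); Rb+ < Br- (both 36 e⁻, Z=37>35).
That gives V5+ < Ti4+ < Sc3+ < Y3+ < Sr2+ < Rb+ < Br-. From the smallest end, number 4 is Y3+.

Y3+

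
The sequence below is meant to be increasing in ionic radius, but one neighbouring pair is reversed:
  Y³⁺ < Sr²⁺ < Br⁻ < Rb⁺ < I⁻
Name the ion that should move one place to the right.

Br⁻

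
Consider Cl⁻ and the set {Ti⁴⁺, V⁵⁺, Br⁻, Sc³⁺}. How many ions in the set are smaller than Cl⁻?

3

First list Z and electron count for each: V⁵⁺ has 18 e⁻ (Z=23), Ti⁴⁺ has 18 e⁻ (Z=22), Sc³⁺ has 18 e⁻ (Z=21), Cl⁻ has 18 e⁻ (Z=17), Br⁻ has 36 e⁻ (Z=35). V⁵⁺ < Ti⁴⁺ (both 18 e⁻, Z=23>22); Ti⁴⁺ < Sc³⁺ (isoelectronic, higher Z=22 is smaller); Sc³⁺ < Cl⁻ (both 18 e⁻, Z=21>17); Cl⁻ < Br⁻ (same group, 1 shell fewer).
Relative to Cl⁻, the ions that are smaller are V⁵⁺, Ti⁴⁺, Sc³⁺. That's 3.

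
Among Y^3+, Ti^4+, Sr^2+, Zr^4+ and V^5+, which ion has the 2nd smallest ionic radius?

Ti^4+

Tabulating Z and e⁻: V^5+: 18 e⁻, Z=23, Ti^4+: 18 e⁻, Z=22, Zr^4+: 36 e⁻, Z=40, Y^3+: 36 e⁻, Z=39, Sr^2+: 36 e⁻, Z=38. V^5+ < Ti^4+ (both 18 e⁻, Z=23>22); Ti^4+ < Zr^4+ (same group, period 4 vs 5); Zr^4+ < Y^3+ (both 36 e⁻, Z=40>39); Y^3+ < Sr^2+ (both 36 e⁻, Z=39>38).
Ordering: V^5+ < Ti^4+ < Zr^4+ < Y^3+ < Sr^2+. The 2nd smallest is Ti^4+.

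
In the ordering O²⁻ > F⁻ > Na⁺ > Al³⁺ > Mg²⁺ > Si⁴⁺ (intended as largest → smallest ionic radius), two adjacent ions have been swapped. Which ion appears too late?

Mg²⁺

The pair Al³⁺, Mg²⁺ is the wrong way round — Al³⁺ and Mg²⁺ share 10 electrons; the higher nuclear charge on Al (Z=13) contracts it more, so Al³⁺ < Mg²⁺. All other adjacent pairs agree with periodic trends, so Mg²⁺ is the misplaced ion.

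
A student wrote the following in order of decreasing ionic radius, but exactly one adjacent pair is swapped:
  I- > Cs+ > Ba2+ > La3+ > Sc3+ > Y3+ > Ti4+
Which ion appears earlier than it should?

The pair Sc3+, Y3+ is the wrong way round — Sc3+ and Y3+ are in one column with the same charge; the lighter period-4 ion has one fewer shell and is smaller. All other adjacent pairs agree with periodic trends, so Sc3+ is the misplaced ion.

Sc3+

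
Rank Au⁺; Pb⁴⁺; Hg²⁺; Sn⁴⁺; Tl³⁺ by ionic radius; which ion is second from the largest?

Tabulating Z and e⁻: Sn⁴⁺ (Z=50, 46 e⁻), Pb⁴⁺ (Z=82, 78 e⁻), Tl³⁺ (Z=81, 78 e⁻), Hg²⁺ (Z=80, 78 e⁻), Au⁺ (Z=79, 78 e⁻). Sn⁴⁺ < Pb⁴⁺ (same group, 1 shell fewer); Pb⁴⁺ < Tl³⁺ (both 78 e⁻, Z=82>81); Tl³⁺ < Hg²⁺ (both 78 e⁻, Z=81>80); Hg²⁺ < Au⁺ (isoelectronic, higher Z=80 is smaller).
Full ascending order: Sn⁴⁺ < Pb⁴⁺ < Tl³⁺ < Hg²⁺ < Au⁺. Counting from the largest, position 2 is Hg²⁺.

Hg²⁺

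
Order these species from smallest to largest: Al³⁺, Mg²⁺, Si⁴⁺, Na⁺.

Each ion has 10 electrons. The ranking follows nuclear charge in reverse — greater Z gives a smaller radius. Si⁴⁺ (Z=14), Al³⁺ (Z=13), Mg²⁺ (Z=12), Na⁺ (Z=11).

Si⁴⁺ < Al³⁺ < Mg²⁺ < Na⁺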